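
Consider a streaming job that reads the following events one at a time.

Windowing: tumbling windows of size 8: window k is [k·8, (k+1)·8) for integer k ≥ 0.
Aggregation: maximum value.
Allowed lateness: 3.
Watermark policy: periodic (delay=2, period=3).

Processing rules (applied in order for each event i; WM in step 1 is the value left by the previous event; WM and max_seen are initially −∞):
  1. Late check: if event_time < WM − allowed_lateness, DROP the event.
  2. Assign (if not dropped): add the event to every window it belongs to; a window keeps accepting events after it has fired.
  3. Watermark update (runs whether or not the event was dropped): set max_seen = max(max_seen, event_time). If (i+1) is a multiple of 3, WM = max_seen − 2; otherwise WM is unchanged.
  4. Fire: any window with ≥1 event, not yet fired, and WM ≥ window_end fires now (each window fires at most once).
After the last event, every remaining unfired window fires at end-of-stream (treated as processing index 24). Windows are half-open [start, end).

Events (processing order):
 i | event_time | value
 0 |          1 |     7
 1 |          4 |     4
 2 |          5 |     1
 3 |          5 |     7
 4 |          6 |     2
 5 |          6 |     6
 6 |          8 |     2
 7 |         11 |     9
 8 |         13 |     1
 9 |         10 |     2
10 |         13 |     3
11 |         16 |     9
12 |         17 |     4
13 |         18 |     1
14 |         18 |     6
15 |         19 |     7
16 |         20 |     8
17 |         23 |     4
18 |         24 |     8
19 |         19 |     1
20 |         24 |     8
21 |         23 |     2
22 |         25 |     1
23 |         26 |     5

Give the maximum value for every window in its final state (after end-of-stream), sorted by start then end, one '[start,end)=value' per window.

i=0 t=1 v=7: → [0,8); WM=−∞
i=1 t=4 v=4: → [0,8); WM=−∞
i=2 t=5 v=1: → [0,8); WM=3
i=3 t=5 v=7: → [0,8); WM=3
i=4 t=6 v=2: → [0,8); WM=3
i=5 t=6 v=6: → [0,8); WM=4
i=6 t=8 v=2: → [8,16); WM=4
i=7 t=11 v=9: → [8,16); WM=4
i=8 t=13 v=1: → [8,16); WM=11; [0,8) fires=7
i=9 t=10 v=2: → [8,16); WM=11
i=10 t=13 v=3: → [8,16); WM=11
i=11 t=16 v=9: → [16,24); WM=14
i=12 t=17 v=4: → [16,24); WM=14
i=13 t=18 v=1: → [16,24); WM=14
i=14 t=18 v=6: → [16,24); WM=16; [8,16) fires=9
i=15 t=19 v=7: → [16,24); WM=16
i=16 t=20 v=8: → [16,24); WM=16
i=17 t=23 v=4: → [16,24); WM=21
i=18 t=24 v=8: → [24,32); WM=21
i=19 t=19 v=1: → [16,24); WM=21
i=20 t=24 v=8: → [24,32); WM=22
i=21 t=23 v=2: → [16,24); WM=22
i=22 t=25 v=1: → [24,32); WM=22
i=23 t=26 v=5: → [24,32); WM=24; [16,24) fires=9

[0,8)=7 [8,16)=9 [16,24)=9 [24,32)=8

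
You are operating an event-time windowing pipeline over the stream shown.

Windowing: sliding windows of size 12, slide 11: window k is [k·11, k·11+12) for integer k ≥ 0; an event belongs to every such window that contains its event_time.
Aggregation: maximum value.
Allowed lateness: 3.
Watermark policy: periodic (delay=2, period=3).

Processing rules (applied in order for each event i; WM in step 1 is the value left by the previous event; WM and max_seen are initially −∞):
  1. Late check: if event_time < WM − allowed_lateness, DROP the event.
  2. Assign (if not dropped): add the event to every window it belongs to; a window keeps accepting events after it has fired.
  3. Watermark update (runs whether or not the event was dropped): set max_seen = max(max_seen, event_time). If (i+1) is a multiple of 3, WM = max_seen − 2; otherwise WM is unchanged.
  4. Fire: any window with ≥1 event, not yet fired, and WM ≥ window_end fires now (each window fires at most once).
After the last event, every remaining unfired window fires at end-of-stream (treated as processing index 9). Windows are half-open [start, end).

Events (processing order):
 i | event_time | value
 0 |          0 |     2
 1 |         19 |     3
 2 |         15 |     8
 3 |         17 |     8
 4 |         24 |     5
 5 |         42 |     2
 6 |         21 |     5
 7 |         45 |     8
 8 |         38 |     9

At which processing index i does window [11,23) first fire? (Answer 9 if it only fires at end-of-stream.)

i=0 t=0 v=2: → [0,12); WM=−∞
i=1 t=19 v=3: → [11,23); WM=−∞
i=2 t=15 v=8: → [11,23); WM=17; [0,12) fires=2
i=3 t=17 v=8: → [11,23); WM=17
i=4 t=24 v=5: → [22,34); WM=17
i=5 t=42 v=2: → [33,45); WM=40; [11,23) fires=8 [22,34) fires=5
i=6 t=21 v=5: DROP (t<40-3); WM=40
i=7 t=45 v=8: → [44,56); WM=40
i=8 t=38 v=9: → [33,45); WM=43

5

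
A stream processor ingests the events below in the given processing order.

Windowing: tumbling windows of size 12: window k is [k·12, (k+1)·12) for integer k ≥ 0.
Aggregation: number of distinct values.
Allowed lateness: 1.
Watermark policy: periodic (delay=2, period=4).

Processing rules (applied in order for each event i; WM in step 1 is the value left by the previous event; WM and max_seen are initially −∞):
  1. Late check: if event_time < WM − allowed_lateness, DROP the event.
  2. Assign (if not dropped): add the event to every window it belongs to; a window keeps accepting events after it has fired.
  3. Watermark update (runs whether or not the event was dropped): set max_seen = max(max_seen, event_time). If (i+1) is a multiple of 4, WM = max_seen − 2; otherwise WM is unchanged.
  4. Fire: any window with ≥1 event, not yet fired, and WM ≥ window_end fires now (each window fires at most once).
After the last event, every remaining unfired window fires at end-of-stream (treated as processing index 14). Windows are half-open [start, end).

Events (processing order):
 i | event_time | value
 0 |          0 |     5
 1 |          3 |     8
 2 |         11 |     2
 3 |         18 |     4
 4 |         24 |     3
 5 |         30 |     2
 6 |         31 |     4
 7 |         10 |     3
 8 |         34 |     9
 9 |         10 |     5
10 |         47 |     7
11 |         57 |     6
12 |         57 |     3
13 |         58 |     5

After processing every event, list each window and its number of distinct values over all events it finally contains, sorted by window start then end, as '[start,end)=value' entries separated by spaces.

i=0 t=0 v=5: → [0,12); WM=−∞
i=1 t=3 v=8: → [0,12); WM=−∞
i=2 t=11 v=2: → [0,12); WM=−∞
i=3 t=18 v=4: → [12,24); WM=16; [0,12) fires=3
i=4 t=24 v=3: → [24,36); WM=16
i=5 t=30 v=2: → [24,36); WM=16
i=6 t=31 v=4: → [24,36); WM=16
i=7 t=10 v=3: DROP (t<16-1); WM=29; [12,24) fires=1
i=8 t=34 v=9: → [24,36); WM=29
i=9 t=10 v=5: DROP (t<29-1); WM=29
i=10 t=47 v=7: → [36,48); WM=29
i=11 t=57 v=6: → [48,60); WM=55; [24,36) fires=4 [36,48) fires=1
i=12 t=57 v=3: → [48,60); WM=55
i=13 t=58 v=5: → [48,60); WM=55

[0,12)=3 [12,24)=1 [24,36)=4 [36,48)=1 [48,60)=3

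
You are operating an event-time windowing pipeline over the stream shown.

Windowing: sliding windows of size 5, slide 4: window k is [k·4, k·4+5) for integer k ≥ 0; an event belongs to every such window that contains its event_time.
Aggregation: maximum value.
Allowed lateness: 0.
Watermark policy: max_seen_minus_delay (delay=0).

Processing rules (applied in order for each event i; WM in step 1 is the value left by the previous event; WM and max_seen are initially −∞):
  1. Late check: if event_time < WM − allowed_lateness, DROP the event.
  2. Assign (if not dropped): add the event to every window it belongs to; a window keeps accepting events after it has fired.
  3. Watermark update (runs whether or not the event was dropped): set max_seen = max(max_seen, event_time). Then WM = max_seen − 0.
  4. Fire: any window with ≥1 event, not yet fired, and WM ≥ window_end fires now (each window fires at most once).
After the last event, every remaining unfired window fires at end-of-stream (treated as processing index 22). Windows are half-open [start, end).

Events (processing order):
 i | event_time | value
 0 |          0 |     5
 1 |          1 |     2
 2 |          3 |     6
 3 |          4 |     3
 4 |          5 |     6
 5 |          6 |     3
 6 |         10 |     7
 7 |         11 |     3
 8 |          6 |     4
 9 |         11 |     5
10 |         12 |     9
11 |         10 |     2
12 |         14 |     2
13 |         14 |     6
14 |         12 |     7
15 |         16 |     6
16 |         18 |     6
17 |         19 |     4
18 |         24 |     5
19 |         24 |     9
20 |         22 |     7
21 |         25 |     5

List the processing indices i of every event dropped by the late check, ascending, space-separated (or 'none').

8 11 14 20

i=0 t=0 v=5: → [0,5); WM=0
i=1 t=1 v=2: → [0,5); WM=1
i=2 t=3 v=6: → [0,5); WM=3
i=3 t=4 v=3: → [4,9),[0,5); WM=4
i=4 t=5 v=6: → [4,9); WM=5; [0,5) fires=6
i=5 t=6 v=3: → [4,9); WM=6
i=6 t=10 v=7: → [8,13); WM=10; [4,9) fires=6
i=7 t=11 v=3: → [8,13); WM=11
i=8 t=6 v=4: DROP (t<11-0); WM=11
i=9 t=11 v=5: → [8,13); WM=11
i=10 t=12 v=9: → [12,17),[8,13); WM=12
i=11 t=10 v=2: DROP (t<12-0); WM=12
i=12 t=14 v=2: → [12,17); WM=14; [8,13) fires=9
i=13 t=14 v=6: → [12,17); WM=14
i=14 t=12 v=7: DROP (t<14-0); WM=14
i=15 t=16 v=6: → [16,21),[12,17); WM=16
i=16 t=18 v=6: → [16,21); WM=18; [12,17) fires=9
i=17 t=19 v=4: → [16,21); WM=19
i=18 t=24 v=5: → [24,29),[20,25); WM=24; [16,21) fires=6
i=19 t=24 v=9: → [24,29),[20,25); WM=24
i=20 t=22 v=7: DROP (t<24-0); WM=24
i=21 t=25 v=5: → [24,29); WM=25; [20,25) fires=9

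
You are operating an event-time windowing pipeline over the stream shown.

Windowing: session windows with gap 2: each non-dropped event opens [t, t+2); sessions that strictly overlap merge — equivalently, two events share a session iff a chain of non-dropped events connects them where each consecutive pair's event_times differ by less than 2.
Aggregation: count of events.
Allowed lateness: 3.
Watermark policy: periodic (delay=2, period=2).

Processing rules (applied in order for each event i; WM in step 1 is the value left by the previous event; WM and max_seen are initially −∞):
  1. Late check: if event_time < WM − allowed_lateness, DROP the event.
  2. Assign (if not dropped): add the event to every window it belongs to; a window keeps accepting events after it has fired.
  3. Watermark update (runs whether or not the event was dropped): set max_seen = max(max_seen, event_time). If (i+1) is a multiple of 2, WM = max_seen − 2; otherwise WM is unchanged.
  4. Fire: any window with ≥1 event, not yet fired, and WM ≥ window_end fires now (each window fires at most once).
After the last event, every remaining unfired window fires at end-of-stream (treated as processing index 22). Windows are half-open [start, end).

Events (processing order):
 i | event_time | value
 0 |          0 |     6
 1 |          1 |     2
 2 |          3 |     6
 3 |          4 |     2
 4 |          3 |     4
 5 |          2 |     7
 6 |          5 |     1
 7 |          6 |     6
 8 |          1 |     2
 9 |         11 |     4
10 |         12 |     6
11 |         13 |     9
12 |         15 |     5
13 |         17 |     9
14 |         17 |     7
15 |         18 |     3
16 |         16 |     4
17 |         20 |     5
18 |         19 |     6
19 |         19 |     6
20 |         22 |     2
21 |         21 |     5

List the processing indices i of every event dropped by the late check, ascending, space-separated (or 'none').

none

i=0 t=0 v=6: → [0,2); WM=−∞
i=1 t=1 v=2: → [0,3); WM=-1
i=2 t=3 v=6: → [3,5); WM=-1
i=3 t=4 v=2: → [3,6); WM=2
i=4 t=3 v=4: → [3,6); WM=2
i=5 t=2 v=7: → [0,6); WM=2
i=6 t=5 v=1: → [0,7); WM=2
i=7 t=6 v=6: → [0,8); WM=4
i=8 t=1 v=2: → [0,8); WM=4
i=9 t=11 v=4: → [11,13); WM=9
i=10 t=12 v=6: → [11,14); WM=9
i=11 t=13 v=9: → [11,15); WM=11
i=12 t=15 v=5: → [15,17); WM=11
i=13 t=17 v=9: → [17,19); WM=15
i=14 t=17 v=7: → [17,19); WM=15
i=15 t=18 v=3: → [17,20); WM=16
i=16 t=16 v=4: → [15,20); WM=16
i=17 t=20 v=5: → [20,22); WM=18
i=18 t=19 v=6: → [15,22); WM=18
i=19 t=19 v=6: → [15,22); WM=18
i=20 t=22 v=2: → [22,24); WM=18
i=21 t=21 v=5: → [15,24); WM=20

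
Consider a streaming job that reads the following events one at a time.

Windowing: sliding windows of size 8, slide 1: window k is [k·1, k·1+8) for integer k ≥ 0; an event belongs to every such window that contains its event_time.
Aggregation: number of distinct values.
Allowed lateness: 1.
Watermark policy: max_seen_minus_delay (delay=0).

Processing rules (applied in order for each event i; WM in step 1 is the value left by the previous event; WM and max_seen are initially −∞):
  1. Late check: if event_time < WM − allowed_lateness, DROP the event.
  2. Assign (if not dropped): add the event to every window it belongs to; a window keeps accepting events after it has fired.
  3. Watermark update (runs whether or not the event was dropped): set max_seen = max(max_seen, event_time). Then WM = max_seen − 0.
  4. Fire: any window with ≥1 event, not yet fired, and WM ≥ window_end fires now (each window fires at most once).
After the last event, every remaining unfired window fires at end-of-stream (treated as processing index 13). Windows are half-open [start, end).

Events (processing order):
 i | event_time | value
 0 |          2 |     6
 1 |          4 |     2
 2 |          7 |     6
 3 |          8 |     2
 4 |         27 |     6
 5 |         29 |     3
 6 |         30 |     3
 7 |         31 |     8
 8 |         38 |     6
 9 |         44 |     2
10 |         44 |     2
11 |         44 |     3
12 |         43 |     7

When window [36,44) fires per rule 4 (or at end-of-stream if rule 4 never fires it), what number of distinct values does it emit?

1

i=0 t=2 v=6: → [2,10),[1,9),[0,8); WM=2
i=1 t=4 v=2: → [4,12),[3,11),[2,10),[1,9),[0,8); WM=4
i=2 t=7 v=6: → [7,15),[6,14),[5,13),[4,12),[3,11),[2,10),[1,9),[0,8); WM=7
i=3 t=8 v=2: → [8,16),[7,15),[6,14),[5,13),[4,12),[3,11),[2,10),[1,9); WM=8; [0,8) fires=2
i=4 t=27 v=6: → [27,35),[26,34),[25,33),[24,32),[23,31),[22,30),[21,29),[20,28); WM=27; [1,9) fires=2 [2,10) fires=2 [3,11) fires=2 [4,12) fires=2 [5,13) fires=2 [6,14) fires=2 [7,15) fires=2 [8,16) fires=1
i=5 t=29 v=3: → [29,37),[28,36),[27,35),[26,34),[25,33),[24,32),[23,31),[22,30); WM=29; [20,28) fires=1 [21,29) fires=1
i=6 t=30 v=3: → [30,38),[29,37),[28,36),[27,35),[26,34),[25,33),[24,32),[23,31); WM=30; [22,30) fires=2
i=7 t=31 v=8: → [31,39),[30,38),[29,37),[28,36),[27,35),[26,34),[25,33),[24,32); WM=31; [23,31) fires=2
i=8 t=38 v=6: → [38,46),[37,45),[36,44),[35,43),[34,42),[33,41),[32,40),[31,39); WM=38; [24,32) fires=3 [25,33) fires=3 [26,34) fires=3 [27,35) fires=3 [28,36) fires=2 [29,37) fires=2 [30,38) fires=2
i=9 t=44 v=2: → [44,52),[43,51),[42,50),[41,49),[40,48),[39,47),[38,46),[37,45); WM=44; [31,39) fires=2 [32,40) fires=1 [33,41) fires=1 [34,42) fires=1 [35,43) fires=1 [36,44) fires=1
i=10 t=44 v=2: → [44,52),[43,51),[42,50),[41,49),[40,48),[39,47),[38,46),[37,45); WM=44
i=11 t=44 v=3: → [44,52),[43,51),[42,50),[41,49),[40,48),[39,47),[38,46),[37,45); WM=44
i=12 t=43 v=7: → [43,51),[42,50),[41,49),[40,48),[39,47),[38,46),[37,45),[36,44); WM=44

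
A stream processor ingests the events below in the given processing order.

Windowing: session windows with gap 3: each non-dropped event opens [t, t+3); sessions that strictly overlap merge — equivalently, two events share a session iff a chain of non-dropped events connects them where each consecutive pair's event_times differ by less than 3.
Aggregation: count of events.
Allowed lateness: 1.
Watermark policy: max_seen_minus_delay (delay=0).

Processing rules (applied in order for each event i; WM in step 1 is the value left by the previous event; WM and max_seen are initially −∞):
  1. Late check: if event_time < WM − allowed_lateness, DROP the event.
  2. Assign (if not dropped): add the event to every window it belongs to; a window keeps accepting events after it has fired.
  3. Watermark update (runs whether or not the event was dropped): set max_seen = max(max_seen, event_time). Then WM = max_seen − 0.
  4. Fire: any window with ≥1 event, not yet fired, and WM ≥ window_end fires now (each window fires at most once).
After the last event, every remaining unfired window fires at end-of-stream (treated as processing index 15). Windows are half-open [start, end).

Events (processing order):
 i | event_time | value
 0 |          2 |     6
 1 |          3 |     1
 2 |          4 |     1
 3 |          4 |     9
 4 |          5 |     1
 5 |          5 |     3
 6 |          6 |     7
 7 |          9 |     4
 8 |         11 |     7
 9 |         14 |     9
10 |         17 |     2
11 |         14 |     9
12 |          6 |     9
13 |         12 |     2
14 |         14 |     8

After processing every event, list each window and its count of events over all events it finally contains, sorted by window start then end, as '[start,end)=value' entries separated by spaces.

[2,9)=7 [9,14)=2 [14,17)=1 [17,20)=1

i=0 t=2 v=6: → [2,5); WM=2
i=1 t=3 v=1: → [2,6); WM=3
i=2 t=4 v=1: → [2,7); WM=4
i=3 t=4 v=9: → [2,7); WM=4
i=4 t=5 v=1: → [2,8); WM=5
i=5 t=5 v=3: → [2,8); WM=5
i=6 t=6 v=7: → [2,9); WM=6
i=7 t=9 v=4: → [9,12); WM=9
i=8 t=11 v=7: → [9,14); WM=11
i=9 t=14 v=9: → [14,17); WM=14
i=10 t=17 v=2: → [17,20); WM=17
i=11 t=14 v=9: DROP (t<17-1); WM=17
i=12 t=6 v=9: DROP (t<17-1); WM=17
i=13 t=12 v=2: DROP (t<17-1); WM=17
i=14 t=14 v=8: DROP (t<17-1); WM=17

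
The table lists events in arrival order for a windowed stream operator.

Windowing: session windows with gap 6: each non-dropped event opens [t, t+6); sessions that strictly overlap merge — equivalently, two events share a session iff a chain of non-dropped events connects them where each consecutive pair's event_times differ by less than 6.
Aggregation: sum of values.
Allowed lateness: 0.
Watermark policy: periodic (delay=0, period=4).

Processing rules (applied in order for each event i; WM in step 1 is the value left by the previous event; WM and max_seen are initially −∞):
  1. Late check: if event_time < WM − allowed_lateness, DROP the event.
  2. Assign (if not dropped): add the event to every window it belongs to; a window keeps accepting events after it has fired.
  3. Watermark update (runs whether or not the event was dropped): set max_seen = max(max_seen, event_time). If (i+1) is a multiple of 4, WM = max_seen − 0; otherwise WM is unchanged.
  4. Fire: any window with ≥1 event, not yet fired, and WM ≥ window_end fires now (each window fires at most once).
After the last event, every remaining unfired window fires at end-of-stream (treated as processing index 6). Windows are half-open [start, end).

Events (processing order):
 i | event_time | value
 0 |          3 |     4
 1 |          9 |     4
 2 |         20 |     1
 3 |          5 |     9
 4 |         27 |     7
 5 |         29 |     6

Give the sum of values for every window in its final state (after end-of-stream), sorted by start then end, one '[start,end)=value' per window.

[3,15)=17 [20,26)=1 [27,35)=13

i=0 t=3 v=4: → [3,9); WM=−∞
i=1 t=9 v=4: → [9,15); WM=−∞
i=2 t=20 v=1: → [20,26); WM=−∞
i=3 t=5 v=9: → [3,15); WM=20
i=4 t=27 v=7: → [27,33); WM=20
i=5 t=29 v=6: → [27,35); WM=20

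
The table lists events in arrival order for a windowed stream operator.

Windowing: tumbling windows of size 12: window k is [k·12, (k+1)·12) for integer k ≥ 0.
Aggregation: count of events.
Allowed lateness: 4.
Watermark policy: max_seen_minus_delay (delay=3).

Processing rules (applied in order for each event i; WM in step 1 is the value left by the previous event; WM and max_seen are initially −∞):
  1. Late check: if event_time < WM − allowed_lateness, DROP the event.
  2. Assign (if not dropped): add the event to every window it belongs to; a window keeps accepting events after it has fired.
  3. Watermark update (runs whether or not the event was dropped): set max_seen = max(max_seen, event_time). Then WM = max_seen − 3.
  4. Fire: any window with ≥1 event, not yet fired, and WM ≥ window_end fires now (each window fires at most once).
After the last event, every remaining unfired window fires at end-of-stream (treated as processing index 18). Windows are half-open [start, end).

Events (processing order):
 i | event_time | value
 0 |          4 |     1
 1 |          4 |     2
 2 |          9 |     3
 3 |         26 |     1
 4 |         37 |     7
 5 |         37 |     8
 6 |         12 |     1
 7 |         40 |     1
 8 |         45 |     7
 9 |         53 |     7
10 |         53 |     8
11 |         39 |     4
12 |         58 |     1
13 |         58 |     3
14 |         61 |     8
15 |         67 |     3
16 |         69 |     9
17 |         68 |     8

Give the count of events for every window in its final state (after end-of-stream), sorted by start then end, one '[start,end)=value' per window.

i=0 t=4 v=1: → [0,12); WM=1
i=1 t=4 v=2: → [0,12); WM=1
i=2 t=9 v=3: → [0,12); WM=6
i=3 t=26 v=1: → [24,36); WM=23; [0,12) fires=3
i=4 t=37 v=7: → [36,48); WM=34
i=5 t=37 v=8: → [36,48); WM=34
i=6 t=12 v=1: DROP (t<34-4); WM=34
i=7 t=40 v=1: → [36,48); WM=37; [24,36) fires=1
i=8 t=45 v=7: → [36,48); WM=42
i=9 t=53 v=7: → [48,60); WM=50; [36,48) fires=4
i=10 t=53 v=8: → [48,60); WM=50
i=11 t=39 v=4: DROP (t<50-4); WM=50
i=12 t=58 v=1: → [48,60); WM=55
i=13 t=58 v=3: → [48,60); WM=55
i=14 t=61 v=8: → [60,72); WM=58
i=15 t=67 v=3: → [60,72); WM=64; [48,60) fires=4
i=16 t=69 v=9: → [60,72); WM=66
i=17 t=68 v=8: → [60,72); WM=66

[0,12)=3 [24,36)=1 [36,48)=4 [48,60)=4 [60,72)=4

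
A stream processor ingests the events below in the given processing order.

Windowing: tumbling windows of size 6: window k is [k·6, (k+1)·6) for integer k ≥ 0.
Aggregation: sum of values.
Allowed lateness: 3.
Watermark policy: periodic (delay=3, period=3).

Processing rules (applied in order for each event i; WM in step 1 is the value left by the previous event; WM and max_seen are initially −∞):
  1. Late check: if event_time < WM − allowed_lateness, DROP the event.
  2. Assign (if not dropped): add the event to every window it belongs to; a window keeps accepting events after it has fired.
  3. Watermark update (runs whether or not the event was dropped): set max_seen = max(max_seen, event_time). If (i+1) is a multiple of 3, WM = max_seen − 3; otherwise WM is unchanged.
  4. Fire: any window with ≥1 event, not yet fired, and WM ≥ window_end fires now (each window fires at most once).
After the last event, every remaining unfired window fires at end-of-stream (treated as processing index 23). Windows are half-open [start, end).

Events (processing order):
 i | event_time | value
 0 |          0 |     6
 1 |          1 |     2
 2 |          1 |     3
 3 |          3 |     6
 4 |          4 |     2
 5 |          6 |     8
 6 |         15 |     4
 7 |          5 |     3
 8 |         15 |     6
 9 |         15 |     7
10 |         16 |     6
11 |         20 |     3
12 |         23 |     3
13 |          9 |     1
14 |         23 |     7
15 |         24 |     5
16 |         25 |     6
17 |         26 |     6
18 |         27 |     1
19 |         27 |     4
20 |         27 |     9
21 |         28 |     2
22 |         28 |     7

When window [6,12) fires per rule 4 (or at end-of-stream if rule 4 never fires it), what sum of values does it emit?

8

i=0 t=0 v=6: → [0,6); WM=−∞
i=1 t=1 v=2: → [0,6); WM=−∞
i=2 t=1 v=3: → [0,6); WM=-2
i=3 t=3 v=6: → [0,6); WM=-2
i=4 t=4 v=2: → [0,6); WM=-2
i=5 t=6 v=8: → [6,12); WM=3
i=6 t=15 v=4: → [12,18); WM=3
i=7 t=5 v=3: → [0,6); WM=3
i=8 t=15 v=6: → [12,18); WM=12; [0,6) fires=22 [6,12) fires=8
i=9 t=15 v=7: → [12,18); WM=12
i=10 t=16 v=6: → [12,18); WM=12
i=11 t=20 v=3: → [18,24); WM=17
i=12 t=23 v=3: → [18,24); WM=17
i=13 t=9 v=1: DROP (t<17-3); WM=17
i=14 t=23 v=7: → [18,24); WM=20; [12,18) fires=23
i=15 t=24 v=5: → [24,30); WM=20
i=16 t=25 v=6: → [24,30); WM=20
i=17 t=26 v=6: → [24,30); WM=23
i=18 t=27 v=1: → [24,30); WM=23
i=19 t=27 v=4: → [24,30); WM=23
i=20 t=27 v=9: → [24,30); WM=24; [18,24) fires=13
i=21 t=28 v=2: → [24,30); WM=24
i=22 t=28 v=7: → [24,30); WM=24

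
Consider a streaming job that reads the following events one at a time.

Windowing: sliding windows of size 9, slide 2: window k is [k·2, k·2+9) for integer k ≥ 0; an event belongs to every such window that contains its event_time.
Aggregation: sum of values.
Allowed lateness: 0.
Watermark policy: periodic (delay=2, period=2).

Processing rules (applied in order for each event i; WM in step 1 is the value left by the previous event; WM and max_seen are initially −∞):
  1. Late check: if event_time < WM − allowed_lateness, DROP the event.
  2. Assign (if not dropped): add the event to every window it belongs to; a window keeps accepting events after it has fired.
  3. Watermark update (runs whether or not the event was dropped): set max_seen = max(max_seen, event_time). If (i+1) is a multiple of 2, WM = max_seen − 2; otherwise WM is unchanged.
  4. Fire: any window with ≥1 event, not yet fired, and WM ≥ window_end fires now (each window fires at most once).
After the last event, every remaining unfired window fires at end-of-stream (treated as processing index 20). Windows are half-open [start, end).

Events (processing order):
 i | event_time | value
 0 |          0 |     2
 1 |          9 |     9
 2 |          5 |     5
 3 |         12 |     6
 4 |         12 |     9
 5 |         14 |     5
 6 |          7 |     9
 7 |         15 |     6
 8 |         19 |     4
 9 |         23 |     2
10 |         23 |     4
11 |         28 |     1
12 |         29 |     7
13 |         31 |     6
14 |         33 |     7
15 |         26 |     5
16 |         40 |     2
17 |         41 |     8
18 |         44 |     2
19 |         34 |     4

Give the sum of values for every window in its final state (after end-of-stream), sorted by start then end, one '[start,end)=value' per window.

i=0 t=0 v=2: → [0,9); WM=−∞
i=1 t=9 v=9: → [8,17),[6,15),[4,13),[2,11); WM=7
i=2 t=5 v=5: DROP (t<7-0); WM=7
i=3 t=12 v=6: → [12,21),[10,19),[8,17),[6,15),[4,13); WM=10; [0,9) fires=2
i=4 t=12 v=9: → [12,21),[10,19),[8,17),[6,15),[4,13); WM=10
i=5 t=14 v=5: → [14,23),[12,21),[10,19),[8,17),[6,15); WM=12; [2,11) fires=9
i=6 t=7 v=9: DROP (t<12-0); WM=12
i=7 t=15 v=6: → [14,23),[12,21),[10,19),[8,17); WM=13; [4,13) fires=24
i=8 t=19 v=4: → [18,27),[16,25),[14,23),[12,21); WM=13
i=9 t=23 v=2: → [22,31),[20,29),[18,27),[16,25); WM=21; [6,15) fires=29 [8,17) fires=35 [10,19) fires=26 [12,21) fires=30
i=10 t=23 v=4: → [22,31),[20,29),[18,27),[16,25); WM=21
i=11 t=28 v=1: → [28,37),[26,35),[24,33),[22,31),[20,29); WM=26; [14,23) fires=15 [16,25) fires=10
i=12 t=29 v=7: → [28,37),[26,35),[24,33),[22,31); WM=26
i=13 t=31 v=6: → [30,39),[28,37),[26,35),[24,33); WM=29; [18,27) fires=10 [20,29) fires=7
i=14 t=33 v=7: → [32,41),[30,39),[28,37),[26,35); WM=29
i=15 t=26 v=5: DROP (t<29-0); WM=31; [22,31) fires=14
i=16 t=40 v=2: → [40,49),[38,47),[36,45),[34,43),[32,41); WM=31
i=17 t=41 v=8: → [40,49),[38,47),[36,45),[34,43); WM=39; [24,33) fires=14 [26,35) fires=21 [28,37) fires=21 [30,39) fires=13
i=18 t=44 v=2: → [44,53),[42,51),[40,49),[38,47),[36,45); WM=39
i=19 t=34 v=4: DROP (t<39-0); WM=42; [32,41) fires=9

[0,9)=2 [2,11)=9 [4,13)=24 [6,15)=29 [8,17)=35 [10,19)=26 [12,21)=30 [14,23)=15 [16,25)=10 [18,27)=10 [20,29)=7 [22,31)=14 [24,33)=14 [26,35)=21 [28,37)=21 [30,39)=13 [32,41)=9 [34,43)=10 [36,45)=12 [38,47)=12 [40,49)=12 [42,51)=2 [44,53)=2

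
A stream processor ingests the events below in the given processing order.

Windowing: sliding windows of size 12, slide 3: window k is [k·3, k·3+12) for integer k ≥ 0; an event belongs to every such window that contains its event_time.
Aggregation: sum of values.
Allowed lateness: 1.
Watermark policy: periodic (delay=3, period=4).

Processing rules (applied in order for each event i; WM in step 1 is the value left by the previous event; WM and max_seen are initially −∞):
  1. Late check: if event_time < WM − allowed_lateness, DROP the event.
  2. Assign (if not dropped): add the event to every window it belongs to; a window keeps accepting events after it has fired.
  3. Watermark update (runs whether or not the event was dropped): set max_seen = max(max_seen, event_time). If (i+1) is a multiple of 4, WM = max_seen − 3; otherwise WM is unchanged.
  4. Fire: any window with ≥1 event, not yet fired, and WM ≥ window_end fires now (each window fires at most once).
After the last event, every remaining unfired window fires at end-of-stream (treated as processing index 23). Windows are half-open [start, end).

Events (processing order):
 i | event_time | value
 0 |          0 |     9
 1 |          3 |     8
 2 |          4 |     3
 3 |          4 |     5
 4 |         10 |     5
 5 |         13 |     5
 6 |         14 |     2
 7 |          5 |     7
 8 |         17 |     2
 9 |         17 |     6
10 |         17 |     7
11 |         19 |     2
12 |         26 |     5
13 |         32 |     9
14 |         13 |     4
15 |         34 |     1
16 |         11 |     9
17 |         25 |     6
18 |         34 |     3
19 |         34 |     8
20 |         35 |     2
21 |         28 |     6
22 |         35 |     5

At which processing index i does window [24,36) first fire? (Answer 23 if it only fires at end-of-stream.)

23

i=0 t=0 v=9: → [0,12); WM=−∞
i=1 t=3 v=8: → [3,15),[0,12); WM=−∞
i=2 t=4 v=3: → [3,15),[0,12); WM=−∞
i=3 t=4 v=5: → [3,15),[0,12); WM=1
i=4 t=10 v=5: → [9,21),[6,18),[3,15),[0,12); WM=1
i=5 t=13 v=5: → [12,24),[9,21),[6,18),[3,15); WM=1
i=6 t=14 v=2: → [12,24),[9,21),[6,18),[3,15); WM=1
i=7 t=5 v=7: → [3,15),[0,12); WM=11
i=8 t=17 v=2: → [15,27),[12,24),[9,21),[6,18); WM=11
i=9 t=17 v=6: → [15,27),[12,24),[9,21),[6,18); WM=11
i=10 t=17 v=7: → [15,27),[12,24),[9,21),[6,18); WM=11
i=11 t=19 v=2: → [18,30),[15,27),[12,24),[9,21); WM=16; [0,12) fires=37 [3,15) fires=35
i=12 t=26 v=5: → [24,36),[21,33),[18,30),[15,27); WM=16
i=13 t=32 v=9: → [30,42),[27,39),[24,36),[21,33); WM=16
i=14 t=13 v=4: DROP (t<16-1); WM=16
i=15 t=34 v=1: → [33,45),[30,42),[27,39),[24,36); WM=31; [6,18) fires=27 [9,21) fires=29 [12,24) fires=24 [15,27) fires=22 [18,30) fires=7
i=16 t=11 v=9: DROP (t<31-1); WM=31
i=17 t=25 v=6: DROP (t<31-1); WM=31
i=18 t=34 v=3: → [33,45),[30,42),[27,39),[24,36); WM=31
i=19 t=34 v=8: → [33,45),[30,42),[27,39),[24,36); WM=31
i=20 t=35 v=2: → [33,45),[30,42),[27,39),[24,36); WM=31
i=21 t=28 v=6: DROP (t<31-1); WM=31
i=22 t=35 v=5: → [33,45),[30,42),[27,39),[24,36); WM=31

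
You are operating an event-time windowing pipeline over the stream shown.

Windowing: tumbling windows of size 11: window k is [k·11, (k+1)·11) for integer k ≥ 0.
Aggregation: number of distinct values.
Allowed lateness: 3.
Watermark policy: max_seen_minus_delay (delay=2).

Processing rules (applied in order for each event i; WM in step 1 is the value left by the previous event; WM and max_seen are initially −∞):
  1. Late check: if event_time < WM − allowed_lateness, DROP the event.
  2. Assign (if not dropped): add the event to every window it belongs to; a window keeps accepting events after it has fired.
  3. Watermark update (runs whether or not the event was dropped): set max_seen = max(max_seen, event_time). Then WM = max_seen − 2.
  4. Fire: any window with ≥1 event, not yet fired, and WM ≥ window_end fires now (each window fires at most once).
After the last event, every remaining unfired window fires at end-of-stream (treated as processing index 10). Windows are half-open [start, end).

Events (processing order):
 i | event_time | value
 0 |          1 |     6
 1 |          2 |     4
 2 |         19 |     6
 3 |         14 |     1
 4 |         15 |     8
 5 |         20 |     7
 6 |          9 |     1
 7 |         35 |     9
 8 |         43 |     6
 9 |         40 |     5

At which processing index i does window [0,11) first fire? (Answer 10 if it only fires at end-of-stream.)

i=0 t=1 v=6: → [0,11); WM=-1
i=1 t=2 v=4: → [0,11); WM=0
i=2 t=19 v=6: → [11,22); WM=17; [0,11) fires=2
i=3 t=14 v=1: → [11,22); WM=17
i=4 t=15 v=8: → [11,22); WM=17
i=5 t=20 v=7: → [11,22); WM=18
i=6 t=9 v=1: DROP (t<18-3); WM=18
i=7 t=35 v=9: → [33,44); WM=33; [11,22) fires=4
i=8 t=43 v=6: → [33,44); WM=41
i=9 t=40 v=5: → [33,44); WM=41

2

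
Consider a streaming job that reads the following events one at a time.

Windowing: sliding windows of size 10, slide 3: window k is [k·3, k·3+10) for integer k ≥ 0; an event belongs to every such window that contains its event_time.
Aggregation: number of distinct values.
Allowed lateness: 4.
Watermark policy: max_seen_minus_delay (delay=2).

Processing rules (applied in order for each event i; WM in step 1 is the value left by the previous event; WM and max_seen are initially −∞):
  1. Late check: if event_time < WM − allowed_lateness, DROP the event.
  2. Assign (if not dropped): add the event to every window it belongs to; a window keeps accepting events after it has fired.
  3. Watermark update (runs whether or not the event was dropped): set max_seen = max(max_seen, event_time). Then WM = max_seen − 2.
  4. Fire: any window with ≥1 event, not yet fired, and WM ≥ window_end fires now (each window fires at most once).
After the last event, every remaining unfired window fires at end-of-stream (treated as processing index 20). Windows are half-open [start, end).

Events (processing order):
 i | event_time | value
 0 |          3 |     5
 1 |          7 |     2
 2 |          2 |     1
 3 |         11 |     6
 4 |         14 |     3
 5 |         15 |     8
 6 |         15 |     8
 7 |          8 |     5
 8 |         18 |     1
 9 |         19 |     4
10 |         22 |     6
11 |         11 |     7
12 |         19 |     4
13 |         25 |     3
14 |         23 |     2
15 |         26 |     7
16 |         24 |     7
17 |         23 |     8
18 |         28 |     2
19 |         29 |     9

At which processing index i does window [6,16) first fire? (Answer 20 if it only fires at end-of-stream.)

i=0 t=3 v=5: → [3,13),[0,10); WM=1
i=1 t=7 v=2: → [6,16),[3,13),[0,10); WM=5
i=2 t=2 v=1: → [0,10); WM=5
i=3 t=11 v=6: → [9,19),[6,16),[3,13); WM=9
i=4 t=14 v=3: → [12,22),[9,19),[6,16); WM=12; [0,10) fires=3
i=5 t=15 v=8: → [15,25),[12,22),[9,19),[6,16); WM=13; [3,13) fires=3
i=6 t=15 v=8: → [15,25),[12,22),[9,19),[6,16); WM=13
i=7 t=8 v=5: DROP (t<13-4); WM=13
i=8 t=18 v=1: → [18,28),[15,25),[12,22),[9,19); WM=16; [6,16) fires=4
i=9 t=19 v=4: → [18,28),[15,25),[12,22); WM=17
i=10 t=22 v=6: → [21,31),[18,28),[15,25); WM=20; [9,19) fires=4
i=11 t=11 v=7: DROP (t<20-4); WM=20
i=12 t=19 v=4: → [18,28),[15,25),[12,22); WM=20
i=13 t=25 v=3: → [24,34),[21,31),[18,28); WM=23; [12,22) fires=4
i=14 t=23 v=2: → [21,31),[18,28),[15,25); WM=23
i=15 t=26 v=7: → [24,34),[21,31),[18,28); WM=24
i=16 t=24 v=7: → [24,34),[21,31),[18,28),[15,25); WM=24
i=17 t=23 v=8: → [21,31),[18,28),[15,25); WM=24
i=18 t=28 v=2: → [27,37),[24,34),[21,31); WM=26; [15,25) fires=6
i=19 t=29 v=9: → [27,37),[24,34),[21,31); WM=27

8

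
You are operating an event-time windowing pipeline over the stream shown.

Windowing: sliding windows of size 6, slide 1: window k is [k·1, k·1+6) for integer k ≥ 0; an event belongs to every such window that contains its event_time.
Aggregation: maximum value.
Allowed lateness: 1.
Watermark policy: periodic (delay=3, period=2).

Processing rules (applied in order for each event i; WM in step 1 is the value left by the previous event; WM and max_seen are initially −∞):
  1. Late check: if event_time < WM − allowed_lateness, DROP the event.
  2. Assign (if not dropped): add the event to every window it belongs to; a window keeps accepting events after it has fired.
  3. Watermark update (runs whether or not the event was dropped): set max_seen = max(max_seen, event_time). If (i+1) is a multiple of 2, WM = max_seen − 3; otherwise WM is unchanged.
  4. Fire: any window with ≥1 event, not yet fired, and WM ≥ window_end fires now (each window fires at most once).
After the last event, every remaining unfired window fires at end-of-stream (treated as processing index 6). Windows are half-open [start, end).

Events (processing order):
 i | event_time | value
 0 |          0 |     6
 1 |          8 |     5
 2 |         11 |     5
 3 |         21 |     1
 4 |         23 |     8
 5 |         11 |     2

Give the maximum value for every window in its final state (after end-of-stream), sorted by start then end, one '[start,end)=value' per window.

i=0 t=0 v=6: → [0,6); WM=−∞
i=1 t=8 v=5: → [8,14),[7,13),[6,12),[5,11),[4,10),[3,9); WM=5
i=2 t=11 v=5: → [11,17),[10,16),[9,15),[8,14),[7,13),[6,12); WM=5
i=3 t=21 v=1: → [21,27),[20,26),[19,25),[18,24),[17,23),[16,22); WM=18; [0,6) fires=6 [3,9) fires=5 [4,10) fires=5 [5,11) fires=5 [6,12) fires=5 [7,13) fires=5 [8,14) fires=5 [9,15) fires=5 [10,16) fires=5 [11,17) fires=5
i=4 t=23 v=8: → [23,29),[22,28),[21,27),[20,26),[19,25),[18,24); WM=18
i=5 t=11 v=2: DROP (t<18-1); WM=20

[0,6)=6 [3,9)=5 [4,10)=5 [5,11)=5 [6,12)=5 [7,13)=5 [8,14)=5 [9,15)=5 [10,16)=5 [11,17)=5 [16,22)=1 [17,23)=1 [18,24)=8 [19,25)=8 [20,26)=8 [21,27)=8 [22,28)=8 [23,29)=8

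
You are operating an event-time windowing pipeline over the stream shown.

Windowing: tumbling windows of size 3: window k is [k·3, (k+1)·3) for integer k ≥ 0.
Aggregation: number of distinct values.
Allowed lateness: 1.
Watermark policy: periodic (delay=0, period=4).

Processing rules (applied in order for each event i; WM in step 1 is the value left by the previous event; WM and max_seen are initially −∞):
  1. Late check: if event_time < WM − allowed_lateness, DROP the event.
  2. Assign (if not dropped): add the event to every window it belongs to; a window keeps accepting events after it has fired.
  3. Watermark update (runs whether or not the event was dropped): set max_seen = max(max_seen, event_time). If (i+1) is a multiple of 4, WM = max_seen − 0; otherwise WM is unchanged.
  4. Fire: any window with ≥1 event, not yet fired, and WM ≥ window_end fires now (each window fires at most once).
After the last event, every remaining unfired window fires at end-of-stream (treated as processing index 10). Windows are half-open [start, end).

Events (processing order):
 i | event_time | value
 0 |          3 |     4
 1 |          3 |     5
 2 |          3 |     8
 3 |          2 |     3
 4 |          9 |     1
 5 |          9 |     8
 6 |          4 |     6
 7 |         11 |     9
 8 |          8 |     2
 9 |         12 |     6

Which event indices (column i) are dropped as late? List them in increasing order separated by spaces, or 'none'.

8

i=0 t=3 v=4: → [3,6); WM=−∞
i=1 t=3 v=5: → [3,6); WM=−∞
i=2 t=3 v=8: → [3,6); WM=−∞
i=3 t=2 v=3: → [0,3); WM=3; [0,3) fires=1
i=4 t=9 v=1: → [9,12); WM=3
i=5 t=9 v=8: → [9,12); WM=3
i=6 t=4 v=6: → [3,6); WM=3
i=7 t=11 v=9: → [9,12); WM=11; [3,6) fires=4
i=8 t=8 v=2: DROP (t<11-1); WM=11
i=9 t=12 v=6: → [12,15); WM=11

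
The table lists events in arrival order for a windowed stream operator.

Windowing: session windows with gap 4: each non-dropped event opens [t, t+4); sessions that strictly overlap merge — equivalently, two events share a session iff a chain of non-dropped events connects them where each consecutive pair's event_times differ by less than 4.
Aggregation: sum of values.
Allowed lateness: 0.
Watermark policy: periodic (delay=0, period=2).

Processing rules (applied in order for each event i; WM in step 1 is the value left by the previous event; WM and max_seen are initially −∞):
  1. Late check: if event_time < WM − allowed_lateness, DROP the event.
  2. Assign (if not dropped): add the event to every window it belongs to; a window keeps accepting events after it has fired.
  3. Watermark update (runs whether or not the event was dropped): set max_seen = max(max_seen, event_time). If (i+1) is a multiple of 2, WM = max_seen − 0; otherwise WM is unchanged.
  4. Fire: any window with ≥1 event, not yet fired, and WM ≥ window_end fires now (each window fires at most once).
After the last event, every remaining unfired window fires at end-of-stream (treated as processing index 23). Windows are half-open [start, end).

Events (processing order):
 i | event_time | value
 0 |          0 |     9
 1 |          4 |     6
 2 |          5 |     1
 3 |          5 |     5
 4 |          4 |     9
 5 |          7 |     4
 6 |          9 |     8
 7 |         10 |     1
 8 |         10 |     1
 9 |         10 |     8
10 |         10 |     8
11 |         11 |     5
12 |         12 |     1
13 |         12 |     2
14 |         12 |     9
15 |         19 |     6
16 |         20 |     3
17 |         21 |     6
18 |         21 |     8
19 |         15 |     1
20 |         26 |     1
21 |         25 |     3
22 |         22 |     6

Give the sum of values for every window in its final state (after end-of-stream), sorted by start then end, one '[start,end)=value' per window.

[0,4)=9 [4,16)=59 [19,25)=23 [25,30)=4

i=0 t=0 v=9: → [0,4); WM=−∞
i=1 t=4 v=6: → [4,8); WM=4
i=2 t=5 v=1: → [4,9); WM=4
i=3 t=5 v=5: → [4,9); WM=5
i=4 t=4 v=9: DROP (t<5-0); WM=5
i=5 t=7 v=4: → [4,11); WM=7
i=6 t=9 v=8: → [4,13); WM=7
i=7 t=10 v=1: → [4,14); WM=10
i=8 t=10 v=1: → [4,14); WM=10
i=9 t=10 v=8: → [4,14); WM=10
i=10 t=10 v=8: → [4,14); WM=10
i=11 t=11 v=5: → [4,15); WM=11
i=12 t=12 v=1: → [4,16); WM=11
i=13 t=12 v=2: → [4,16); WM=12
i=14 t=12 v=9: → [4,16); WM=12
i=15 t=19 v=6: → [19,23); WM=19
i=16 t=20 v=3: → [19,24); WM=19
i=17 t=21 v=6: → [19,25); WM=21
i=18 t=21 v=8: → [19,25); WM=21
i=19 t=15 v=1: DROP (t<21-0); WM=21
i=20 t=26 v=1: → [26,30); WM=21
i=21 t=25 v=3: → [25,30); WM=26
i=22 t=22 v=6: DROP (t<26-0); WM=26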